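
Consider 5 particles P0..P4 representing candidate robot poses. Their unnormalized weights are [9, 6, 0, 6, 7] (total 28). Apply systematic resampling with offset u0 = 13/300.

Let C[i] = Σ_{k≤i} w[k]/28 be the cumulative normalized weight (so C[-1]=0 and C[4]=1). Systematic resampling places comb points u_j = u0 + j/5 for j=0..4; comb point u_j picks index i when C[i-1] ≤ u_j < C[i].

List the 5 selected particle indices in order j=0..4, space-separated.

0 0 1 3 4

C = [9/28, 15/28, 15/28, 3/4, 1]
j=0: u_0=13/300 ∈ [0, 9/28) → index 0
j=1: u_1=73/300 ∈ [0, 9/28) → index 0
j=2: u_2=133/300 ∈ [9/28, 15/28) → index 1
j=3: u_3=193/300 ∈ [15/28, 3/4) → index 3
j=4: u_4=253/300 ∈ [3/4, 1) → index 4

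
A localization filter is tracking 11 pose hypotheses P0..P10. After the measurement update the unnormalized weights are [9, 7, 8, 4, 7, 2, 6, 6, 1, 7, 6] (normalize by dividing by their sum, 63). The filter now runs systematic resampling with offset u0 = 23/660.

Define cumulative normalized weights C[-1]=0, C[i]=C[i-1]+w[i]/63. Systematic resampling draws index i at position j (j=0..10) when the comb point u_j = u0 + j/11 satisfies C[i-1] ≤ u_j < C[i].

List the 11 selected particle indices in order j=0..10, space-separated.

0 0 1 2 3 4 5 6 7 9 10

C = [1/7, 16/63, 8/21, 4/9, 5/9, 37/63, 43/63, 7/9, 50/63, 19/21, 1]
j=0: u_0=23/660 ∈ [0, 1/7) → index 0
j=1: u_1=83/660 ∈ [0, 1/7) → index 0
j=2: u_2=13/60 ∈ [1/7, 16/63) → index 1
j=3: u_3=203/660 ∈ [16/63, 8/21) → index 2
j=4: u_4=263/660 ∈ [8/21, 4/9) → index 3
j=5: u_5=323/660 ∈ [4/9, 5/9) → index 4
j=6: u_6=383/660 ∈ [5/9, 37/63) → index 5
j=7: u_7=443/660 ∈ [37/63, 43/63) → index 6
j=8: u_8=503/660 ∈ [43/63, 7/9) → index 7
j=9: u_9=563/660 ∈ [50/63, 19/21) → index 9
j=10: u_10=623/660 ∈ [19/21, 1) → index 10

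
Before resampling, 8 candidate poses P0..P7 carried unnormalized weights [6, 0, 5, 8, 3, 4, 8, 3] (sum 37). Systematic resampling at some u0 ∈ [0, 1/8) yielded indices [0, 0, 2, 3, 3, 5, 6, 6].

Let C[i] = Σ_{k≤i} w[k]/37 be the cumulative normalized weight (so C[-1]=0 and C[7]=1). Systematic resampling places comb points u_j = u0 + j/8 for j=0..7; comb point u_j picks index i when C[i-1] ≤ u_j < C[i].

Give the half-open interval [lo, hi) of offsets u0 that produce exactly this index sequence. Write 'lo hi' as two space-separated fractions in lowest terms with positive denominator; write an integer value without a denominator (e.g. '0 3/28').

0 1/74

C = [6/37, 6/37, 11/37, 19/37, 22/37, 26/37, 34/37, 1]
j=0 picked index 0: u0 ∈ [0, 6/37)
j=1 picked index 0: u0 ∈ [-1/8, 11/296)
j=2 picked index 2: u0 ∈ [-13/148, 7/148)
j=3 picked index 3: u0 ∈ [-23/296, 41/296)
j=4 picked index 3: u0 ∈ [-15/74, 1/74)
j=5 picked index 5: u0 ∈ [-9/296, 23/296)
j=6 picked index 6: u0 ∈ [-7/148, 25/148)
j=7 picked index 6: u0 ∈ [-51/296, 13/296)
intersection: [0, 1/74)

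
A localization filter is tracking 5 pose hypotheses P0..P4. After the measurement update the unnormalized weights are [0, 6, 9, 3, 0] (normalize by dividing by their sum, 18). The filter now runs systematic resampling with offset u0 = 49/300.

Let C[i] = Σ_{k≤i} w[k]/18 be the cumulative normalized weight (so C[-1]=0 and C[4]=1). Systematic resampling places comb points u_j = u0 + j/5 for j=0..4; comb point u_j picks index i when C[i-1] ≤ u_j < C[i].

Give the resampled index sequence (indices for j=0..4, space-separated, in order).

1 2 2 2 3

C = [0, 1/3, 5/6, 1, 1]
j=0: u_0=49/300 ∈ [0, 1/3) → index 1
j=1: u_1=109/300 ∈ [1/3, 5/6) → index 2
j=2: u_2=169/300 ∈ [1/3, 5/6) → index 2
j=3: u_3=229/300 ∈ [1/3, 5/6) → index 2
j=4: u_4=289/300 ∈ [5/6, 1) → index 3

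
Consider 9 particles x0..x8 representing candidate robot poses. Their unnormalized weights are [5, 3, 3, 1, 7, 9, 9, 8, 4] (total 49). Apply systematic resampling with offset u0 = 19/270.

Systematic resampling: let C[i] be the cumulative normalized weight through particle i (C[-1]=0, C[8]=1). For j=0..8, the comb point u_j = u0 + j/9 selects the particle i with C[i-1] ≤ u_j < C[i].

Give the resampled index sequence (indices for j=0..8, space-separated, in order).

0 2 4 5 5 6 6 7 8

C = [5/49, 8/49, 11/49, 12/49, 19/49, 4/7, 37/49, 45/49, 1]
j=0: u_0=19/270 ∈ [0, 5/49) → index 0
j=1: u_1=49/270 ∈ [8/49, 11/49) → index 2
j=2: u_2=79/270 ∈ [12/49, 19/49) → index 4
j=3: u_3=109/270 ∈ [19/49, 4/7) → index 5
j=4: u_4=139/270 ∈ [19/49, 4/7) → index 5
j=5: u_5=169/270 ∈ [4/7, 37/49) → index 6
j=6: u_6=199/270 ∈ [4/7, 37/49) → index 6
j=7: u_7=229/270 ∈ [37/49, 45/49) → index 7
j=8: u_8=259/270 ∈ [45/49, 1) → index 8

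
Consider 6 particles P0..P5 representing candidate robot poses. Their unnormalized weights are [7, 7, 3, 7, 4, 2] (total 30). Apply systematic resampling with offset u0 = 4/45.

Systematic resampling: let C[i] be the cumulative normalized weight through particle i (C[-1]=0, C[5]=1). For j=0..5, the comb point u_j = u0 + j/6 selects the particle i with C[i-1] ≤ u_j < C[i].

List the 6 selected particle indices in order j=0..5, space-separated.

C = [7/30, 7/15, 17/30, 4/5, 14/15, 1]
j=0: u_0=4/45 ∈ [0, 7/30) → index 0
j=1: u_1=23/90 ∈ [7/30, 7/15) → index 1
j=2: u_2=19/45 ∈ [7/30, 7/15) → index 1
j=3: u_3=53/90 ∈ [17/30, 4/5) → index 3
j=4: u_4=34/45 ∈ [17/30, 4/5) → index 3
j=5: u_5=83/90 ∈ [4/5, 14/15) → index 4

0 1 1 3 3 4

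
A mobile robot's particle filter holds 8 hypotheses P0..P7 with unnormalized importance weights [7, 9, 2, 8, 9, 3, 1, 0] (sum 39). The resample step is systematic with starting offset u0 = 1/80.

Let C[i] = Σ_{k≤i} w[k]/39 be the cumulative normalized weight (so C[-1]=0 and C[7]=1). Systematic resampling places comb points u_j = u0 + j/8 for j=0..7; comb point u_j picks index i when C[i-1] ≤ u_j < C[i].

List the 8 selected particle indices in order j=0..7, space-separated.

0 0 1 1 3 3 4 4

C = [7/39, 16/39, 6/13, 2/3, 35/39, 38/39, 1, 1]
j=0: u_0=1/80 ∈ [0, 7/39) → index 0
j=1: u_1=11/80 ∈ [0, 7/39) → index 0
j=2: u_2=21/80 ∈ [7/39, 16/39) → index 1
j=3: u_3=31/80 ∈ [7/39, 16/39) → index 1
j=4: u_4=41/80 ∈ [6/13, 2/3) → index 3
j=5: u_5=51/80 ∈ [6/13, 2/3) → index 3
j=6: u_6=61/80 ∈ [2/3, 35/39) → index 4
j=7: u_7=71/80 ∈ [2/3, 35/39) → index 4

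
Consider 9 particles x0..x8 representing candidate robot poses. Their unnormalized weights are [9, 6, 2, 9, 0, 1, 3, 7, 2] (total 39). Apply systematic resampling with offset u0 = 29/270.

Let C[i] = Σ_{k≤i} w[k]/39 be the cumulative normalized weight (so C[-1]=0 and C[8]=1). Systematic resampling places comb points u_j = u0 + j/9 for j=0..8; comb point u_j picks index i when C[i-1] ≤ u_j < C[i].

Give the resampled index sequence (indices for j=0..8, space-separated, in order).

0 0 1 3 3 3 7 7 8

C = [3/13, 5/13, 17/39, 2/3, 2/3, 9/13, 10/13, 37/39, 1]
j=0: u_0=29/270 ∈ [0, 3/13) → index 0
j=1: u_1=59/270 ∈ [0, 3/13) → index 0
j=2: u_2=89/270 ∈ [3/13, 5/13) → index 1
j=3: u_3=119/270 ∈ [17/39, 2/3) → index 3
j=4: u_4=149/270 ∈ [17/39, 2/3) → index 3
j=5: u_5=179/270 ∈ [17/39, 2/3) → index 3
j=6: u_6=209/270 ∈ [10/13, 37/39) → index 7
j=7: u_7=239/270 ∈ [10/13, 37/39) → index 7
j=8: u_8=269/270 ∈ [37/39, 1) → index 8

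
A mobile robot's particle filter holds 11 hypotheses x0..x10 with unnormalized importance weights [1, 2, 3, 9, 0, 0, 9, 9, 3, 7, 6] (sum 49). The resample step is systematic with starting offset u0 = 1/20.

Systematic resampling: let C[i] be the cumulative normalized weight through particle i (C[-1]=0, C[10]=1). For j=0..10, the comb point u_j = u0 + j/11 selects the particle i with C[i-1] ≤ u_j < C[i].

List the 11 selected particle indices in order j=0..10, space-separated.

C = [1/49, 3/49, 6/49, 15/49, 15/49, 15/49, 24/49, 33/49, 36/49, 43/49, 1]
j=0: u_0=1/20 ∈ [1/49, 3/49) → index 1
j=1: u_1=31/220 ∈ [6/49, 15/49) → index 3
j=2: u_2=51/220 ∈ [6/49, 15/49) → index 3
j=3: u_3=71/220 ∈ [15/49, 24/49) → index 6
j=4: u_4=91/220 ∈ [15/49, 24/49) → index 6
j=5: u_5=111/220 ∈ [24/49, 33/49) → index 7
j=6: u_6=131/220 ∈ [24/49, 33/49) → index 7
j=7: u_7=151/220 ∈ [33/49, 36/49) → index 8
j=8: u_8=171/220 ∈ [36/49, 43/49) → index 9
j=9: u_9=191/220 ∈ [36/49, 43/49) → index 9
j=10: u_10=211/220 ∈ [43/49, 1) → index 10

1 3 3 6 6 7 7 8 9 9 10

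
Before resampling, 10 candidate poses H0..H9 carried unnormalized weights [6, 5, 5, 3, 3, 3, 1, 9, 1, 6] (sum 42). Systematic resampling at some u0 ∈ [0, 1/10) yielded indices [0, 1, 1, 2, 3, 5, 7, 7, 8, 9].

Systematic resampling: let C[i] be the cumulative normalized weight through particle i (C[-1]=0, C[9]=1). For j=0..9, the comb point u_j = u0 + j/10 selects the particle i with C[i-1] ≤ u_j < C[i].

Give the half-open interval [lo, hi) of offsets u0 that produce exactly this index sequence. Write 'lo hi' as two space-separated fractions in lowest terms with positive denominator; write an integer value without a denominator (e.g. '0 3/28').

C = [1/7, 11/42, 8/21, 19/42, 11/21, 25/42, 13/21, 5/6, 6/7, 1]
j=0 picked index 0: u0 ∈ [0, 1/7)
j=1 picked index 1: u0 ∈ [3/70, 17/105)
j=2 picked index 1: u0 ∈ [-2/35, 13/210)
j=3 picked index 2: u0 ∈ [-4/105, 17/210)
j=4 picked index 3: u0 ∈ [-2/105, 11/210)
j=5 picked index 5: u0 ∈ [1/42, 2/21)
j=6 picked index 7: u0 ∈ [2/105, 7/30)
j=7 picked index 7: u0 ∈ [-17/210, 2/15)
j=8 picked index 8: u0 ∈ [1/30, 2/35)
j=9 picked index 9: u0 ∈ [-3/70, 1/10)
intersection: [3/70, 11/210)

3/70 11/210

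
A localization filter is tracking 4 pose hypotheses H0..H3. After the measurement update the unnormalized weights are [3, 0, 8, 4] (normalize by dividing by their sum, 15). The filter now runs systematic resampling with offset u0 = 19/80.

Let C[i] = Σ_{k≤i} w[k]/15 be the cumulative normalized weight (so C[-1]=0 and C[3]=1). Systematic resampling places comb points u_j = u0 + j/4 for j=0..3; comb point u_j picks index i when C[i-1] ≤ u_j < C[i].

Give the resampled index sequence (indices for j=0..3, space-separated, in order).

2 2 3 3

C = [1/5, 1/5, 11/15, 1]
j=0: u_0=19/80 ∈ [1/5, 11/15) → index 2
j=1: u_1=39/80 ∈ [1/5, 11/15) → index 2
j=2: u_2=59/80 ∈ [11/15, 1) → index 3
j=3: u_3=79/80 ∈ [11/15, 1) → index 3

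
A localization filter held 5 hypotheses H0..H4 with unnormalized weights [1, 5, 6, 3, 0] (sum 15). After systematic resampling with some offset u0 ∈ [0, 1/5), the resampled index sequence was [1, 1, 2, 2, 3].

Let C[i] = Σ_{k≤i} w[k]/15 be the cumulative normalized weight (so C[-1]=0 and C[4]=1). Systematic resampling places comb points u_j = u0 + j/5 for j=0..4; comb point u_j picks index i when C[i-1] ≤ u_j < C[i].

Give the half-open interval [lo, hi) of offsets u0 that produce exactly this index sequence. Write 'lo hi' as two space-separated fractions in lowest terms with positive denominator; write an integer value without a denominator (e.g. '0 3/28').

C = [1/15, 2/5, 4/5, 1, 1]
j=0 picked index 1: u0 ∈ [1/15, 2/5)
j=1 picked index 1: u0 ∈ [-2/15, 1/5)
j=2 picked index 2: u0 ∈ [0, 2/5)
j=3 picked index 2: u0 ∈ [-1/5, 1/5)
j=4 picked index 3: u0 ∈ [0, 1/5)
intersection: [1/15, 1/5)

1/15 1/5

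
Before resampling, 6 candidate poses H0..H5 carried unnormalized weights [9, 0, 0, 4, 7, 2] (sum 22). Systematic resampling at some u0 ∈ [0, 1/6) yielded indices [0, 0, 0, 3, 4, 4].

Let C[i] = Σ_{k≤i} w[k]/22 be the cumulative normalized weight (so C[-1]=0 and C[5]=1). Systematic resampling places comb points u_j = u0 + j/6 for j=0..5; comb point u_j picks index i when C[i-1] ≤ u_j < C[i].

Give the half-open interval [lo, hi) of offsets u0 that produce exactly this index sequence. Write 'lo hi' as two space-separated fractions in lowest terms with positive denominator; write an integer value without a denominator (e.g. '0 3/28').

C = [9/22, 9/22, 9/22, 13/22, 10/11, 1]
j=0 picked index 0: u0 ∈ [0, 9/22)
j=1 picked index 0: u0 ∈ [-1/6, 8/33)
j=2 picked index 0: u0 ∈ [-1/3, 5/66)
j=3 picked index 3: u0 ∈ [-1/11, 1/11)
j=4 picked index 4: u0 ∈ [-5/66, 8/33)
j=5 picked index 4: u0 ∈ [-8/33, 5/66)
intersection: [0, 5/66)

0 5/66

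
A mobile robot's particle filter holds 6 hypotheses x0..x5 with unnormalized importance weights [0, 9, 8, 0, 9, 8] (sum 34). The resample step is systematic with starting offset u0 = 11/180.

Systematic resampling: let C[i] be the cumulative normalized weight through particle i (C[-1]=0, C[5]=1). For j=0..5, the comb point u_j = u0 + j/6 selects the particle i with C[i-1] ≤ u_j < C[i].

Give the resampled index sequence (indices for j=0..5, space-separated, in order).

C = [0, 9/34, 1/2, 1/2, 13/17, 1]
j=0: u_0=11/180 ∈ [0, 9/34) → index 1
j=1: u_1=41/180 ∈ [0, 9/34) → index 1
j=2: u_2=71/180 ∈ [9/34, 1/2) → index 2
j=3: u_3=101/180 ∈ [1/2, 13/17) → index 4
j=4: u_4=131/180 ∈ [1/2, 13/17) → index 4
j=5: u_5=161/180 ∈ [13/17, 1) → index 5

1 1 2 4 4 5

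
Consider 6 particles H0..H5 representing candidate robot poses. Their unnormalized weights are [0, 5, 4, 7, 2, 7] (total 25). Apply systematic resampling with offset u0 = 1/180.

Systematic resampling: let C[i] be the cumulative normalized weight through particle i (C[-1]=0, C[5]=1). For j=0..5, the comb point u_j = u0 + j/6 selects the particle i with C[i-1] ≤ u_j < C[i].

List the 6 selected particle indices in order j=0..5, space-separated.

C = [0, 1/5, 9/25, 16/25, 18/25, 1]
j=0: u_0=1/180 ∈ [0, 1/5) → index 1
j=1: u_1=31/180 ∈ [0, 1/5) → index 1
j=2: u_2=61/180 ∈ [1/5, 9/25) → index 2
j=3: u_3=91/180 ∈ [9/25, 16/25) → index 3
j=4: u_4=121/180 ∈ [16/25, 18/25) → index 4
j=5: u_5=151/180 ∈ [18/25, 1) → index 5

1 1 2 3 4 5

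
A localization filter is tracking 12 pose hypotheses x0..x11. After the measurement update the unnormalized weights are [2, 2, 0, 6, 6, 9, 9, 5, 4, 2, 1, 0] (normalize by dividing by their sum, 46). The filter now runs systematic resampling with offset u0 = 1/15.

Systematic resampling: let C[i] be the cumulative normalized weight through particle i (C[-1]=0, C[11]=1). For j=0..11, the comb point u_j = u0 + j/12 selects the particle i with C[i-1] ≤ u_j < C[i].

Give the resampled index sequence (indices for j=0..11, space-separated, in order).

1 3 4 4 5 5 6 6 6 7 8 10

C = [1/23, 2/23, 2/23, 5/23, 8/23, 25/46, 17/23, 39/46, 43/46, 45/46, 1, 1]
j=0: u_0=1/15 ∈ [1/23, 2/23) → index 1
j=1: u_1=3/20 ∈ [2/23, 5/23) → index 3
j=2: u_2=7/30 ∈ [5/23, 8/23) → index 4
j=3: u_3=19/60 ∈ [5/23, 8/23) → index 4
j=4: u_4=2/5 ∈ [8/23, 25/46) → index 5
j=5: u_5=29/60 ∈ [8/23, 25/46) → index 5
j=6: u_6=17/30 ∈ [25/46, 17/23) → index 6
j=7: u_7=13/20 ∈ [25/46, 17/23) → index 6
j=8: u_8=11/15 ∈ [25/46, 17/23) → index 6
j=9: u_9=49/60 ∈ [17/23, 39/46) → index 7
j=10: u_10=9/10 ∈ [39/46, 43/46) → index 8
j=11: u_11=59/60 ∈ [45/46, 1) → index 10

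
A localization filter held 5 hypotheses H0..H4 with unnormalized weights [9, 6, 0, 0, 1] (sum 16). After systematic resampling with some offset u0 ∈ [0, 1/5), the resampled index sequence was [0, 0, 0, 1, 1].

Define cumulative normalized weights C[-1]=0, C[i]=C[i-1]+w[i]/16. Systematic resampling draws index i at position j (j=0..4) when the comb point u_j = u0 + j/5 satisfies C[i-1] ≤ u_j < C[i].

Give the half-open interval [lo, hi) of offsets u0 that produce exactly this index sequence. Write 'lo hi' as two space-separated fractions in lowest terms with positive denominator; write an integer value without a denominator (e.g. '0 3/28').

C = [9/16, 15/16, 15/16, 15/16, 1]
j=0 picked index 0: u0 ∈ [0, 9/16)
j=1 picked index 0: u0 ∈ [-1/5, 29/80)
j=2 picked index 0: u0 ∈ [-2/5, 13/80)
j=3 picked index 1: u0 ∈ [-3/80, 27/80)
j=4 picked index 1: u0 ∈ [-19/80, 11/80)
intersection: [0, 11/80)

0 11/80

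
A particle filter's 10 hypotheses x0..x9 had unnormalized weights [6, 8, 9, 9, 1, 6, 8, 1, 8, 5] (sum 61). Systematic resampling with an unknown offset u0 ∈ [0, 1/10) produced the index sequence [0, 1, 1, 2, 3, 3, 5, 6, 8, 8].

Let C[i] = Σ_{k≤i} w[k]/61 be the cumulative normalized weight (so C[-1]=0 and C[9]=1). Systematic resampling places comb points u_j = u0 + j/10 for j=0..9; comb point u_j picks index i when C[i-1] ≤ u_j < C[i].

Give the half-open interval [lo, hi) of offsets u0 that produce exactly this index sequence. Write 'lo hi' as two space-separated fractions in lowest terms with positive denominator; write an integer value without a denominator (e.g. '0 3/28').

C = [6/61, 14/61, 23/61, 32/61, 33/61, 39/61, 47/61, 48/61, 56/61, 1]
j=0 picked index 0: u0 ∈ [0, 6/61)
j=1 picked index 1: u0 ∈ [-1/610, 79/610)
j=2 picked index 1: u0 ∈ [-31/305, 9/305)
j=3 picked index 2: u0 ∈ [-43/610, 47/610)
j=4 picked index 3: u0 ∈ [-7/305, 38/305)
j=5 picked index 3: u0 ∈ [-15/122, 3/122)
j=6 picked index 5: u0 ∈ [-18/305, 12/305)
j=7 picked index 6: u0 ∈ [-37/610, 43/610)
j=8 picked index 8: u0 ∈ [-4/305, 36/305)
j=9 picked index 8: u0 ∈ [-69/610, 11/610)
intersection: [0, 11/610)

0 11/610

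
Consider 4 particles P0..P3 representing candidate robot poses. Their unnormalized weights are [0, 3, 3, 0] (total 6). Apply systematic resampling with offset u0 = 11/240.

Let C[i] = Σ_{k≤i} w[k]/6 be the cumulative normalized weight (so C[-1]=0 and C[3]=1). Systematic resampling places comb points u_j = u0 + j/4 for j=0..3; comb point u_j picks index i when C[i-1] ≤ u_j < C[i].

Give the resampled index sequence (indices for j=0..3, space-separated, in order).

C = [0, 1/2, 1, 1]
j=0: u_0=11/240 ∈ [0, 1/2) → index 1
j=1: u_1=71/240 ∈ [0, 1/2) → index 1
j=2: u_2=131/240 ∈ [1/2, 1) → index 2
j=3: u_3=191/240 ∈ [1/2, 1) → index 2

1 1 2 2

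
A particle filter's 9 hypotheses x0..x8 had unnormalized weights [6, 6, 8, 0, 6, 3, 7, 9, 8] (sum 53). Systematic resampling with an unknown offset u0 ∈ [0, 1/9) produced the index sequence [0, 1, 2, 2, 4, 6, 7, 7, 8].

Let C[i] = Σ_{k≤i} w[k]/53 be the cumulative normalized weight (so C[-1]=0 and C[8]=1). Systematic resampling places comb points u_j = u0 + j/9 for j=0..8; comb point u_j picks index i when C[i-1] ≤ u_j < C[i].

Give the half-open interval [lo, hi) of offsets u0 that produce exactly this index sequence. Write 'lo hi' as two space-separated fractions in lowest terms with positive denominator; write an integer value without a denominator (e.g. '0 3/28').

2/159 7/159

C = [6/53, 12/53, 20/53, 20/53, 26/53, 29/53, 36/53, 45/53, 1]
j=0 picked index 0: u0 ∈ [0, 6/53)
j=1 picked index 1: u0 ∈ [1/477, 55/477)
j=2 picked index 2: u0 ∈ [2/477, 74/477)
j=3 picked index 2: u0 ∈ [-17/159, 7/159)
j=4 picked index 4: u0 ∈ [-32/477, 22/477)
j=5 picked index 6: u0 ∈ [-4/477, 59/477)
j=6 picked index 7: u0 ∈ [2/159, 29/159)
j=7 picked index 7: u0 ∈ [-47/477, 34/477)
j=8 picked index 8: u0 ∈ [-19/477, 1/9)
intersection: [2/159, 7/159)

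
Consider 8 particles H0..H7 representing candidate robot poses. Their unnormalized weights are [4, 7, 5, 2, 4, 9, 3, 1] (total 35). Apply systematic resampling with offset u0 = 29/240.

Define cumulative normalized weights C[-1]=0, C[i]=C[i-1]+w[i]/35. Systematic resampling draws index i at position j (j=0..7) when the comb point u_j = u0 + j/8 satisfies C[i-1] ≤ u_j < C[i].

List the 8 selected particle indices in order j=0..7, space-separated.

C = [4/35, 11/35, 16/35, 18/35, 22/35, 31/35, 34/35, 1]
j=0: u_0=29/240 ∈ [4/35, 11/35) → index 1
j=1: u_1=59/240 ∈ [4/35, 11/35) → index 1
j=2: u_2=89/240 ∈ [11/35, 16/35) → index 2
j=3: u_3=119/240 ∈ [16/35, 18/35) → index 3
j=4: u_4=149/240 ∈ [18/35, 22/35) → index 4
j=5: u_5=179/240 ∈ [22/35, 31/35) → index 5
j=6: u_6=209/240 ∈ [22/35, 31/35) → index 5
j=7: u_7=239/240 ∈ [34/35, 1) → index 7

1 1 2 3 4 5 5 7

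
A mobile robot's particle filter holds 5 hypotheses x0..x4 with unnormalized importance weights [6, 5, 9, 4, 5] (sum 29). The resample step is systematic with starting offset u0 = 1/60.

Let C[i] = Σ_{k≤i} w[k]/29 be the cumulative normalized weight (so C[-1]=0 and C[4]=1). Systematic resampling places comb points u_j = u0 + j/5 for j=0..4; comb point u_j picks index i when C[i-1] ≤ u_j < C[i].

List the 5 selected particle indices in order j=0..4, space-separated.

0 1 2 2 3

C = [6/29, 11/29, 20/29, 24/29, 1]
j=0: u_0=1/60 ∈ [0, 6/29) → index 0
j=1: u_1=13/60 ∈ [6/29, 11/29) → index 1
j=2: u_2=5/12 ∈ [11/29, 20/29) → index 2
j=3: u_3=37/60 ∈ [11/29, 20/29) → index 2
j=4: u_4=49/60 ∈ [20/29, 24/29) → index 3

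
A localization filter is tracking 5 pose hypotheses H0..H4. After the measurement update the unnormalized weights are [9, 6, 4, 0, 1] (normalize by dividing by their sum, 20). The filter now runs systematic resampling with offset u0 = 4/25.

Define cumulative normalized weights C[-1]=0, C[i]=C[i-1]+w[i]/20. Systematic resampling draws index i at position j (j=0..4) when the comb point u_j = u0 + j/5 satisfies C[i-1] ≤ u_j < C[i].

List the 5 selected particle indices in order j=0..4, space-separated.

0 0 1 2 4

C = [9/20, 3/4, 19/20, 19/20, 1]
j=0: u_0=4/25 ∈ [0, 9/20) → index 0
j=1: u_1=9/25 ∈ [0, 9/20) → index 0
j=2: u_2=14/25 ∈ [9/20, 3/4) → index 1
j=3: u_3=19/25 ∈ [3/4, 19/20) → index 2
j=4: u_4=24/25 ∈ [19/20, 1) → index 4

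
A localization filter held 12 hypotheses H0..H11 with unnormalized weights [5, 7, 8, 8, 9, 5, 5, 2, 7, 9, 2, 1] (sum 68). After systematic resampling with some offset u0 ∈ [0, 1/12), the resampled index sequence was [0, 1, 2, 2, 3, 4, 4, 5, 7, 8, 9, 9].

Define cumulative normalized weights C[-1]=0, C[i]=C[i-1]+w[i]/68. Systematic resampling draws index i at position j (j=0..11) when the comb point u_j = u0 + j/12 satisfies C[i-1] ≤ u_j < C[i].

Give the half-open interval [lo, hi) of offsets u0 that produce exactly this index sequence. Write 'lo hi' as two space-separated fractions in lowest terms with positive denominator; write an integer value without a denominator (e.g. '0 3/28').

5/204 7/204

C = [5/68, 3/17, 5/17, 7/17, 37/68, 21/34, 47/68, 49/68, 14/17, 65/68, 67/68, 1]
j=0 picked index 0: u0 ∈ [0, 5/68)
j=1 picked index 1: u0 ∈ [-1/102, 19/204)
j=2 picked index 2: u0 ∈ [1/102, 13/102)
j=3 picked index 2: u0 ∈ [-5/68, 3/68)
j=4 picked index 3: u0 ∈ [-2/51, 4/51)
j=5 picked index 4: u0 ∈ [-1/204, 13/102)
j=6 picked index 4: u0 ∈ [-3/34, 3/68)
j=7 picked index 5: u0 ∈ [-2/51, 7/204)
j=8 picked index 7: u0 ∈ [5/204, 11/204)
j=9 picked index 8: u0 ∈ [-1/34, 5/68)
j=10 picked index 9: u0 ∈ [-1/102, 25/204)
j=11 picked index 9: u0 ∈ [-19/204, 2/51)
intersection: [5/204, 7/204)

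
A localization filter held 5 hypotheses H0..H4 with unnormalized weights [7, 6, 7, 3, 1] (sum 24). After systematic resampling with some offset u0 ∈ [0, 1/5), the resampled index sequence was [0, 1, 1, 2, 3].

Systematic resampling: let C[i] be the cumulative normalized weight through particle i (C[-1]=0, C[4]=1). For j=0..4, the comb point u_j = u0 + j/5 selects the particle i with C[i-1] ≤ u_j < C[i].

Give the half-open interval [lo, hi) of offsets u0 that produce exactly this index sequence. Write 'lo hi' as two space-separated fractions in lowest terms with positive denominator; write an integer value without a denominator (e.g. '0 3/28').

11/120 17/120

C = [7/24, 13/24, 5/6, 23/24, 1]
j=0 picked index 0: u0 ∈ [0, 7/24)
j=1 picked index 1: u0 ∈ [11/120, 41/120)
j=2 picked index 1: u0 ∈ [-13/120, 17/120)
j=3 picked index 2: u0 ∈ [-7/120, 7/30)
j=4 picked index 3: u0 ∈ [1/30, 19/120)
intersection: [11/120, 17/120)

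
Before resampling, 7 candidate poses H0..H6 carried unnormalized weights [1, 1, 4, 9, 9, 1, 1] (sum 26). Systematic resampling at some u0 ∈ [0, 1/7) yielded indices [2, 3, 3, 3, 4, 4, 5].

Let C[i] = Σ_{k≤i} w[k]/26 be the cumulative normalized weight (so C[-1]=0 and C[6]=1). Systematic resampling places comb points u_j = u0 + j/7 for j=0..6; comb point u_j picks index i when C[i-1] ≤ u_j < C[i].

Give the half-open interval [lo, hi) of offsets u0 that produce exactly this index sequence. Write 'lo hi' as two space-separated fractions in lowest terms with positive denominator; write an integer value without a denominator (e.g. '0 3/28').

C = [1/26, 1/13, 3/13, 15/26, 12/13, 25/26, 1]
j=0 picked index 2: u0 ∈ [1/13, 3/13)
j=1 picked index 3: u0 ∈ [8/91, 79/182)
j=2 picked index 3: u0 ∈ [-5/91, 53/182)
j=3 picked index 3: u0 ∈ [-18/91, 27/182)
j=4 picked index 4: u0 ∈ [1/182, 32/91)
j=5 picked index 4: u0 ∈ [-25/182, 19/91)
j=6 picked index 5: u0 ∈ [6/91, 19/182)
intersection: [8/91, 19/182)

8/91 19/182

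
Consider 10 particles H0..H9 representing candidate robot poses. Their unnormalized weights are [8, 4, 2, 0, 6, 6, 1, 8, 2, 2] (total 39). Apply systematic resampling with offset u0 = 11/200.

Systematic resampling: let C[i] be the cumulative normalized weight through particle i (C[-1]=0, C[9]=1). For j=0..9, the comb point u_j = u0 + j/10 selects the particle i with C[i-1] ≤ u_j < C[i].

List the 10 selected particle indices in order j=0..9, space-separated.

0 0 1 2 4 5 5 7 7 9

C = [8/39, 4/13, 14/39, 14/39, 20/39, 2/3, 9/13, 35/39, 37/39, 1]
j=0: u_0=11/200 ∈ [0, 8/39) → index 0
j=1: u_1=31/200 ∈ [0, 8/39) → index 0
j=2: u_2=51/200 ∈ [8/39, 4/13) → index 1
j=3: u_3=71/200 ∈ [4/13, 14/39) → index 2
j=4: u_4=91/200 ∈ [14/39, 20/39) → index 4
j=5: u_5=111/200 ∈ [20/39, 2/3) → index 5
j=6: u_6=131/200 ∈ [20/39, 2/3) → index 5
j=7: u_7=151/200 ∈ [9/13, 35/39) → index 7
j=8: u_8=171/200 ∈ [9/13, 35/39) → index 7
j=9: u_9=191/200 ∈ [37/39, 1) → index 9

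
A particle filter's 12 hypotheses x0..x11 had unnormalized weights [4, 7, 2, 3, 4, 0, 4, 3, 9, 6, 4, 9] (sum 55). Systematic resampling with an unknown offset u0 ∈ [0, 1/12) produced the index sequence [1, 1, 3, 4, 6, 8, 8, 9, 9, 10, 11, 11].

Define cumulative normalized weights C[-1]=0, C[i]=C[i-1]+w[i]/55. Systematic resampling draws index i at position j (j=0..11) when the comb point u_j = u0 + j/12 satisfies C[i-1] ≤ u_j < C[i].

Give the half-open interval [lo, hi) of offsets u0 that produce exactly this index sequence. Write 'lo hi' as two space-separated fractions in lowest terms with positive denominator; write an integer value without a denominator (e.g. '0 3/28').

49/660 1/12

C = [4/55, 1/5, 13/55, 16/55, 4/11, 4/11, 24/55, 27/55, 36/55, 42/55, 46/55, 1]
j=0 picked index 1: u0 ∈ [4/55, 1/5)
j=1 picked index 1: u0 ∈ [-7/660, 7/60)
j=2 picked index 3: u0 ∈ [23/330, 41/330)
j=3 picked index 4: u0 ∈ [9/220, 5/44)
j=4 picked index 6: u0 ∈ [1/33, 17/165)
j=5 picked index 8: u0 ∈ [49/660, 157/660)
j=6 picked index 8: u0 ∈ [-1/110, 17/110)
j=7 picked index 9: u0 ∈ [47/660, 119/660)
j=8 picked index 9: u0 ∈ [-2/165, 16/165)
j=9 picked index 10: u0 ∈ [3/220, 19/220)
j=10 picked index 11: u0 ∈ [1/330, 1/6)
j=11 picked index 11: u0 ∈ [-53/660, 1/12)
intersection: [49/660, 1/12)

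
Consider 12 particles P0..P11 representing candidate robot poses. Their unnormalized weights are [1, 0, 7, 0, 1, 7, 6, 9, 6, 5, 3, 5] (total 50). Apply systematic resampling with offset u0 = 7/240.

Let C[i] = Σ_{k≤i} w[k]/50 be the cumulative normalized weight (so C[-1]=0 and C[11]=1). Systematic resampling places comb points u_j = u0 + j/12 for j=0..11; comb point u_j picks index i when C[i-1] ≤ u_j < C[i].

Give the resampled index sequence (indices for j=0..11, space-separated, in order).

C = [1/50, 1/50, 4/25, 4/25, 9/50, 8/25, 11/25, 31/50, 37/50, 21/25, 9/10, 1]
j=0: u_0=7/240 ∈ [1/50, 4/25) → index 2
j=1: u_1=9/80 ∈ [1/50, 4/25) → index 2
j=2: u_2=47/240 ∈ [9/50, 8/25) → index 5
j=3: u_3=67/240 ∈ [9/50, 8/25) → index 5
j=4: u_4=29/80 ∈ [8/25, 11/25) → index 6
j=5: u_5=107/240 ∈ [11/25, 31/50) → index 7
j=6: u_6=127/240 ∈ [11/25, 31/50) → index 7
j=7: u_7=49/80 ∈ [11/25, 31/50) → index 7
j=8: u_8=167/240 ∈ [31/50, 37/50) → index 8
j=9: u_9=187/240 ∈ [37/50, 21/25) → index 9
j=10: u_10=69/80 ∈ [21/25, 9/10) → index 10
j=11: u_11=227/240 ∈ [9/10, 1) → index 11

2 2 5 5 6 7 7 7 8 9 10 11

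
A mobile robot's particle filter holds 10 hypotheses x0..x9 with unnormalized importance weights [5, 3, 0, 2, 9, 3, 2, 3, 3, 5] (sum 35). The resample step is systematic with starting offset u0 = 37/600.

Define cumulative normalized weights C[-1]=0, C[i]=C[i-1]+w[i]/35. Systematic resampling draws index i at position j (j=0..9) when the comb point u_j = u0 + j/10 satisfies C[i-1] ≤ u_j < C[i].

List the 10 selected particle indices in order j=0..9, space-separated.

C = [1/7, 8/35, 8/35, 2/7, 19/35, 22/35, 24/35, 27/35, 6/7, 1]
j=0: u_0=37/600 ∈ [0, 1/7) → index 0
j=1: u_1=97/600 ∈ [1/7, 8/35) → index 1
j=2: u_2=157/600 ∈ [8/35, 2/7) → index 3
j=3: u_3=217/600 ∈ [2/7, 19/35) → index 4
j=4: u_4=277/600 ∈ [2/7, 19/35) → index 4
j=5: u_5=337/600 ∈ [19/35, 22/35) → index 5
j=6: u_6=397/600 ∈ [22/35, 24/35) → index 6
j=7: u_7=457/600 ∈ [24/35, 27/35) → index 7
j=8: u_8=517/600 ∈ [6/7, 1) → index 9
j=9: u_9=577/600 ∈ [6/7, 1) → index 9

0 1 3 4 4 5 6 7 9 9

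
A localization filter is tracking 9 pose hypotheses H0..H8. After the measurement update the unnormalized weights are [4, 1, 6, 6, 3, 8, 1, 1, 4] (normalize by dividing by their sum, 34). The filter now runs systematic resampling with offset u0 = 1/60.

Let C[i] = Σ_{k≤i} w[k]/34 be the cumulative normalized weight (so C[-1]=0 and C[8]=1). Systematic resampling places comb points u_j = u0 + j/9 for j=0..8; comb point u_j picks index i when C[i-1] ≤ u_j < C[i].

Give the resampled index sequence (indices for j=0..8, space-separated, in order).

C = [2/17, 5/34, 11/34, 1/2, 10/17, 14/17, 29/34, 15/17, 1]
j=0: u_0=1/60 ∈ [0, 2/17) → index 0
j=1: u_1=23/180 ∈ [2/17, 5/34) → index 1
j=2: u_2=43/180 ∈ [5/34, 11/34) → index 2
j=3: u_3=7/20 ∈ [11/34, 1/2) → index 3
j=4: u_4=83/180 ∈ [11/34, 1/2) → index 3
j=5: u_5=103/180 ∈ [1/2, 10/17) → index 4
j=6: u_6=41/60 ∈ [10/17, 14/17) → index 5
j=7: u_7=143/180 ∈ [10/17, 14/17) → index 5
j=8: u_8=163/180 ∈ [15/17, 1) → index 8

0 1 2 3 3 4 5 5 8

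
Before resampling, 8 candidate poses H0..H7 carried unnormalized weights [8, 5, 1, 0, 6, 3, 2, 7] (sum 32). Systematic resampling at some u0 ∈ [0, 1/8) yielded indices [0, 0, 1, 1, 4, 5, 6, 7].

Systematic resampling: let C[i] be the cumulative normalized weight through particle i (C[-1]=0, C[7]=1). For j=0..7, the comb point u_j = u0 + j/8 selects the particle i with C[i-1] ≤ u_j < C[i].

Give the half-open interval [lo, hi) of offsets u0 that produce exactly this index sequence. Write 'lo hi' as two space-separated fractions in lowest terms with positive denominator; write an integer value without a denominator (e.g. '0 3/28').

0 1/32

C = [1/4, 13/32, 7/16, 7/16, 5/8, 23/32, 25/32, 1]
j=0 picked index 0: u0 ∈ [0, 1/4)
j=1 picked index 0: u0 ∈ [-1/8, 1/8)
j=2 picked index 1: u0 ∈ [0, 5/32)
j=3 picked index 1: u0 ∈ [-1/8, 1/32)
j=4 picked index 4: u0 ∈ [-1/16, 1/8)
j=5 picked index 5: u0 ∈ [0, 3/32)
j=6 picked index 6: u0 ∈ [-1/32, 1/32)
j=7 picked index 7: u0 ∈ [-3/32, 1/8)
intersection: [0, 1/32)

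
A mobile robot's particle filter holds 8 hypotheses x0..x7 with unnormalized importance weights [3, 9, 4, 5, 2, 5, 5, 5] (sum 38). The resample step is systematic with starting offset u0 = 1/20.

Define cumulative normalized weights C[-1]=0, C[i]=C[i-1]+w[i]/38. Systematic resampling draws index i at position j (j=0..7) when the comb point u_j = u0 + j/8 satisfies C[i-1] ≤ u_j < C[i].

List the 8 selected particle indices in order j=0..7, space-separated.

C = [3/38, 6/19, 8/19, 21/38, 23/38, 14/19, 33/38, 1]
j=0: u_0=1/20 ∈ [0, 3/38) → index 0
j=1: u_1=7/40 ∈ [3/38, 6/19) → index 1
j=2: u_2=3/10 ∈ [3/38, 6/19) → index 1
j=3: u_3=17/40 ∈ [8/19, 21/38) → index 3
j=4: u_4=11/20 ∈ [8/19, 21/38) → index 3
j=5: u_5=27/40 ∈ [23/38, 14/19) → index 5
j=6: u_6=4/5 ∈ [14/19, 33/38) → index 6
j=7: u_7=37/40 ∈ [33/38, 1) → index 7

0 1 1 3 3 5 6 7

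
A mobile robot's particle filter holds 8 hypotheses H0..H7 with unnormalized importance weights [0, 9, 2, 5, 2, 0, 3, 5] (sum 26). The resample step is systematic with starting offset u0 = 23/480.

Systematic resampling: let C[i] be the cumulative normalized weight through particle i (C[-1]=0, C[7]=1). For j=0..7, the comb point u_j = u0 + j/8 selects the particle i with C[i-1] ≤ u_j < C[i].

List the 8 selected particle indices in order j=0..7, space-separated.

1 1 1 2 3 4 6 7

C = [0, 9/26, 11/26, 8/13, 9/13, 9/13, 21/26, 1]
j=0: u_0=23/480 ∈ [0, 9/26) → index 1
j=1: u_1=83/480 ∈ [0, 9/26) → index 1
j=2: u_2=143/480 ∈ [0, 9/26) → index 1
j=3: u_3=203/480 ∈ [9/26, 11/26) → index 2
j=4: u_4=263/480 ∈ [11/26, 8/13) → index 3
j=5: u_5=323/480 ∈ [8/13, 9/13) → index 4
j=6: u_6=383/480 ∈ [9/13, 21/26) → index 6
j=7: u_7=443/480 ∈ [21/26, 1) → index 7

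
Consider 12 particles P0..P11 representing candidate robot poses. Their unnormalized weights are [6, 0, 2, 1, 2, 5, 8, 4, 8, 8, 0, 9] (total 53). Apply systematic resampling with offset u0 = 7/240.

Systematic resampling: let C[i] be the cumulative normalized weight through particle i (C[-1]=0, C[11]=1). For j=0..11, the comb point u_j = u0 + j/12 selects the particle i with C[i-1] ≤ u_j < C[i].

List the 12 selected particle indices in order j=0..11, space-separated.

C = [6/53, 6/53, 8/53, 9/53, 11/53, 16/53, 24/53, 28/53, 36/53, 44/53, 44/53, 1]
j=0: u_0=7/240 ∈ [0, 6/53) → index 0
j=1: u_1=9/80 ∈ [0, 6/53) → index 0
j=2: u_2=47/240 ∈ [9/53, 11/53) → index 4
j=3: u_3=67/240 ∈ [11/53, 16/53) → index 5
j=4: u_4=29/80 ∈ [16/53, 24/53) → index 6
j=5: u_5=107/240 ∈ [16/53, 24/53) → index 6
j=6: u_6=127/240 ∈ [28/53, 36/53) → index 8
j=7: u_7=49/80 ∈ [28/53, 36/53) → index 8
j=8: u_8=167/240 ∈ [36/53, 44/53) → index 9
j=9: u_9=187/240 ∈ [36/53, 44/53) → index 9
j=10: u_10=69/80 ∈ [44/53, 1) → index 11
j=11: u_11=227/240 ∈ [44/53, 1) → index 11

0 0 4 5 6 6 8 8 9 9 11 11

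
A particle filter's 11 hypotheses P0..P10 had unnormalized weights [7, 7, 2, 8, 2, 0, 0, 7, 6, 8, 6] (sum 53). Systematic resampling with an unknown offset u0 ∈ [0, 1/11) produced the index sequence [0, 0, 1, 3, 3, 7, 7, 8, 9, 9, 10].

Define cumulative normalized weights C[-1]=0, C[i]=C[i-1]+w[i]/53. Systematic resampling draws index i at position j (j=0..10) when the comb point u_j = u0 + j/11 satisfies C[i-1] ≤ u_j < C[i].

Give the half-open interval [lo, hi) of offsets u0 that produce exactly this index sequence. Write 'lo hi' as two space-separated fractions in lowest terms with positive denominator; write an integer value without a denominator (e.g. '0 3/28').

C = [7/53, 14/53, 16/53, 24/53, 26/53, 26/53, 26/53, 33/53, 39/53, 47/53, 1]
j=0 picked index 0: u0 ∈ [0, 7/53)
j=1 picked index 0: u0 ∈ [-1/11, 24/583)
j=2 picked index 1: u0 ∈ [-29/583, 48/583)
j=3 picked index 3: u0 ∈ [17/583, 105/583)
j=4 picked index 3: u0 ∈ [-36/583, 52/583)
j=5 picked index 7: u0 ∈ [21/583, 98/583)
j=6 picked index 7: u0 ∈ [-32/583, 45/583)
j=7 picked index 8: u0 ∈ [-8/583, 58/583)
j=8 picked index 9: u0 ∈ [5/583, 93/583)
j=9 picked index 9: u0 ∈ [-48/583, 40/583)
j=10 picked index 10: u0 ∈ [-13/583, 1/11)
intersection: [21/583, 24/583)

21/583 24/583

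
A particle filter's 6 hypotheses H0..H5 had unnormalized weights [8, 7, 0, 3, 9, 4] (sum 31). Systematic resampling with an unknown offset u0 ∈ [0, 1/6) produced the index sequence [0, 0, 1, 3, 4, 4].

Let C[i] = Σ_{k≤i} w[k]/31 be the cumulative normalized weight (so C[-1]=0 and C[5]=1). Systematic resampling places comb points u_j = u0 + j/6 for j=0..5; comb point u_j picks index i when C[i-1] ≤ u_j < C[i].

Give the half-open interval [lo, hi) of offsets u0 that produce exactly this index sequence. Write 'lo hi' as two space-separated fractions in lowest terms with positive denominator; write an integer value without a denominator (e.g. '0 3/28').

0 7/186

C = [8/31, 15/31, 15/31, 18/31, 27/31, 1]
j=0 picked index 0: u0 ∈ [0, 8/31)
j=1 picked index 0: u0 ∈ [-1/6, 17/186)
j=2 picked index 1: u0 ∈ [-7/93, 14/93)
j=3 picked index 3: u0 ∈ [-1/62, 5/62)
j=4 picked index 4: u0 ∈ [-8/93, 19/93)
j=5 picked index 4: u0 ∈ [-47/186, 7/186)
intersection: [0, 7/186)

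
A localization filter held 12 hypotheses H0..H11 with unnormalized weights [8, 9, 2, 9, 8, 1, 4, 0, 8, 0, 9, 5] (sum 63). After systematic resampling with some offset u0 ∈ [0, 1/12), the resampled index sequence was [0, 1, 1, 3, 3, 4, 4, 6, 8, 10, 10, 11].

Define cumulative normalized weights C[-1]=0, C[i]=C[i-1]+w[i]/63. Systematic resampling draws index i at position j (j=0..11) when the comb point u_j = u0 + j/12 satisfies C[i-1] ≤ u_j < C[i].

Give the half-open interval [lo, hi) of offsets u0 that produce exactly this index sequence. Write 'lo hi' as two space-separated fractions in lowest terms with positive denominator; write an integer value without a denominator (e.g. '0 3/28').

C = [8/63, 17/63, 19/63, 4/9, 4/7, 37/63, 41/63, 41/63, 7/9, 7/9, 58/63, 1]
j=0 picked index 0: u0 ∈ [0, 8/63)
j=1 picked index 1: u0 ∈ [11/252, 47/252)
j=2 picked index 1: u0 ∈ [-5/126, 13/126)
j=3 picked index 3: u0 ∈ [13/252, 7/36)
j=4 picked index 3: u0 ∈ [-2/63, 1/9)
j=5 picked index 4: u0 ∈ [1/36, 13/84)
j=6 picked index 4: u0 ∈ [-1/18, 1/14)
j=7 picked index 6: u0 ∈ [1/252, 17/252)
j=8 picked index 8: u0 ∈ [-1/63, 1/9)
j=9 picked index 10: u0 ∈ [1/36, 43/252)
j=10 picked index 10: u0 ∈ [-1/18, 11/126)
j=11 picked index 11: u0 ∈ [1/252, 1/12)
intersection: [13/252, 17/252)

13/252 17/252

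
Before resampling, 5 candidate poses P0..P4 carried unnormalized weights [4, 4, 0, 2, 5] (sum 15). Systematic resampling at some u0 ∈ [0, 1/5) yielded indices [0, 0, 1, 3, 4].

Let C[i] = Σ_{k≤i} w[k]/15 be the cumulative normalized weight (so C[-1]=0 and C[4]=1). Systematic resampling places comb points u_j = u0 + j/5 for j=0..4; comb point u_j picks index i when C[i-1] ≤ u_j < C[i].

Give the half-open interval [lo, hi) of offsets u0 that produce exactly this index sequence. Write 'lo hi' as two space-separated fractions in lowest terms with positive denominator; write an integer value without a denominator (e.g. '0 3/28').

C = [4/15, 8/15, 8/15, 2/3, 1]
j=0 picked index 0: u0 ∈ [0, 4/15)
j=1 picked index 0: u0 ∈ [-1/5, 1/15)
j=2 picked index 1: u0 ∈ [-2/15, 2/15)
j=3 picked index 3: u0 ∈ [-1/15, 1/15)
j=4 picked index 4: u0 ∈ [-2/15, 1/5)
intersection: [0, 1/15)

0 1/15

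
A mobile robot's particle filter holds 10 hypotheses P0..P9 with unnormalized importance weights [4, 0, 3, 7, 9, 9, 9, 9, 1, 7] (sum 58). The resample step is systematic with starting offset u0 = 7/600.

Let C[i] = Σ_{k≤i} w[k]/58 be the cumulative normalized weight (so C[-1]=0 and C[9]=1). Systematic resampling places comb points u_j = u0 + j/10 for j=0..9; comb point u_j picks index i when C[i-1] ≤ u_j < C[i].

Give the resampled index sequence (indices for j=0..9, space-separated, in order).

0 2 3 4 5 5 6 7 7 9

C = [2/29, 2/29, 7/58, 7/29, 23/58, 16/29, 41/58, 25/29, 51/58, 1]
j=0: u_0=7/600 ∈ [0, 2/29) → index 0
j=1: u_1=67/600 ∈ [2/29, 7/58) → index 2
j=2: u_2=127/600 ∈ [7/58, 7/29) → index 3
j=3: u_3=187/600 ∈ [7/29, 23/58) → index 4
j=4: u_4=247/600 ∈ [23/58, 16/29) → index 5
j=5: u_5=307/600 ∈ [23/58, 16/29) → index 5
j=6: u_6=367/600 ∈ [16/29, 41/58) → index 6
j=7: u_7=427/600 ∈ [41/58, 25/29) → index 7
j=8: u_8=487/600 ∈ [41/58, 25/29) → index 7
j=9: u_9=547/600 ∈ [51/58, 1) → index 9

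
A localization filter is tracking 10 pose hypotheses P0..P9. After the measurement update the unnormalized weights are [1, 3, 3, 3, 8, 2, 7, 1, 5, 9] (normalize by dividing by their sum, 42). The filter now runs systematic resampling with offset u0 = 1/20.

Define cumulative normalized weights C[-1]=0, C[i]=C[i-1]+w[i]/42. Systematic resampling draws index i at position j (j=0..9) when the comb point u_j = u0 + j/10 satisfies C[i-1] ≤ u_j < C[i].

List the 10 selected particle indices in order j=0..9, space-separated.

C = [1/42, 2/21, 1/6, 5/21, 3/7, 10/21, 9/14, 2/3, 11/14, 1]
j=0: u_0=1/20 ∈ [1/42, 2/21) → index 1
j=1: u_1=3/20 ∈ [2/21, 1/6) → index 2
j=2: u_2=1/4 ∈ [5/21, 3/7) → index 4
j=3: u_3=7/20 ∈ [5/21, 3/7) → index 4
j=4: u_4=9/20 ∈ [3/7, 10/21) → index 5
j=5: u_5=11/20 ∈ [10/21, 9/14) → index 6
j=6: u_6=13/20 ∈ [9/14, 2/3) → index 7
j=7: u_7=3/4 ∈ [2/3, 11/14) → index 8
j=8: u_8=17/20 ∈ [11/14, 1) → index 9
j=9: u_9=19/20 ∈ [11/14, 1) → index 9

1 2 4 4 5 6 7 8 9 9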